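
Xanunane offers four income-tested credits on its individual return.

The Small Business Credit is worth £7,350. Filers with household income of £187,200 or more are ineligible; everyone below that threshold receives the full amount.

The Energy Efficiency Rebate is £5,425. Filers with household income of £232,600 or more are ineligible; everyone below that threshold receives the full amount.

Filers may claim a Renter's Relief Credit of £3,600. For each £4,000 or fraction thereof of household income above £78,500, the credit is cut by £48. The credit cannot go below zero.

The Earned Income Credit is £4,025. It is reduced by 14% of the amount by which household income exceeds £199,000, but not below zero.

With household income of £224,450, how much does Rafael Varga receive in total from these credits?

Small Business Credit: £224,450 meets or exceeds the £187,200 cutoff, so the credit is £0.
Energy Efficiency Rebate: £224,450 is below the £232,600 cutoff, so the full £5,425 applies.
Renter's Relief Credit: income exceeds £78,500 by £145,950, which is 37 full-or-partial £4,000 increments; reduction = 37 × £48 = £1,776, leaving £1,824.
Earned Income Credit: 14% of the £25,450 excess over £199,000 is £3,563; credit = £4,025 − £3,563 = £462.
Total: £0 + £5,425 + £1,824 + £462 = £7,711.

£7,711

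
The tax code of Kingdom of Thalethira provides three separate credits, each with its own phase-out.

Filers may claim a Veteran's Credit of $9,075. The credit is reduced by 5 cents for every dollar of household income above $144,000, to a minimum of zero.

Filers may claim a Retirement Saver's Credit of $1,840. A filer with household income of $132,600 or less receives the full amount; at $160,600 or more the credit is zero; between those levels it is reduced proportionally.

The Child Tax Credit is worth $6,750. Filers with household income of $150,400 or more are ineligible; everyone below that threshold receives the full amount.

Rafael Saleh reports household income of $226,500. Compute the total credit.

$4,950

Veteran's Credit: 5% of the $82,500 excess over $144,000 is $4,125; credit = $9,075 − $4,125 = $4,950.
Retirement Saver's Credit: $226,500 is at or above $160,600, so the credit is $0.
Child Tax Credit: $226,500 meets or exceeds the $150,400 cutoff, so the credit is $0.
Total: $4,950 + $0 + $0 = $4,950.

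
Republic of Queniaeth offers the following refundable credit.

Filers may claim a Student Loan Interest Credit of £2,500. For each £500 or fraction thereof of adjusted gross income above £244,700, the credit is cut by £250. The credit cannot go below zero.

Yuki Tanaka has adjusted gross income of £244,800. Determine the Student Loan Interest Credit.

Student Loan Interest Credit: income exceeds £244,700 by £100, which is 1 full-or-partial £500 increment; reduction = 1 × £250 = £250, leaving £2,250.

£2,250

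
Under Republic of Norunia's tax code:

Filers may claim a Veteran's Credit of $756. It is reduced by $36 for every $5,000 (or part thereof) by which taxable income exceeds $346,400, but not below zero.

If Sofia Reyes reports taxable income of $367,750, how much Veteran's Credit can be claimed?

Veteran's Credit: income exceeds $346,400 by $21,350, which is 5 full-or-partial $5,000 increments; reduction = 5 × $36 = $180, leaving $576.

$576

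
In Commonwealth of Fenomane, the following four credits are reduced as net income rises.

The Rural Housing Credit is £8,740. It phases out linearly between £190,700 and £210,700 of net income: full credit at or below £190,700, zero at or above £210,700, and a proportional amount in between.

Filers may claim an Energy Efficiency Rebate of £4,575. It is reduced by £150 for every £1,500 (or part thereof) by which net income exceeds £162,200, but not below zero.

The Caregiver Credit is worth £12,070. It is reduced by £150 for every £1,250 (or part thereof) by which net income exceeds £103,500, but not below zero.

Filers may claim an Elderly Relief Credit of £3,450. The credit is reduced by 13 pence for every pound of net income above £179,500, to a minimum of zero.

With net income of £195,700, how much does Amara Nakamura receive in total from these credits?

Rural Housing Credit: £195,700 is £5,000 into a £20,000 phase-out range, leaving 15,000/20,000 of the credit: £8,740 × 15,000/20,000 = £6,555.
Energy Efficiency Rebate: income exceeds £162,200 by £33,500, which is 23 full-or-partial £1,500 increments; reduction = 23 × £150 = £3,450, leaving £1,125.
Caregiver Credit: income exceeds £103,500 by £92,200, which is 74 full-or-partial £1,250 increments; reduction = 74 × £150 = £11,100, leaving £970.
Elderly Relief Credit: 13% of the £16,200 excess over £179,500 is £2,106; credit = £3,450 − £2,106 = £1,344.
Total: £6,555 + £1,125 + £970 + £1,344 = £9,994.

£9,994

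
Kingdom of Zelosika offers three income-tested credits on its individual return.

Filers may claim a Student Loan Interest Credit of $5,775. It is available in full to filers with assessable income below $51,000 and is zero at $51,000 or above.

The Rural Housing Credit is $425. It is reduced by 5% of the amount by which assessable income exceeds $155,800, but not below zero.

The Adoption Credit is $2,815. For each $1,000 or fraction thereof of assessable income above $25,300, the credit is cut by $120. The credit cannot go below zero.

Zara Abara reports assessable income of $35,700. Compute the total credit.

$7,695

Student Loan Interest Credit: $35,700 is below the $51,000 cutoff, so the full $5,775 applies.
Rural Housing Credit: $35,700 is at or below the $155,800 threshold, so the full $425 applies.
Adoption Credit: income exceeds $25,300 by $10,400, which is 11 full-or-partial $1,000 increments; reduction = 11 × $120 = $1,320, leaving $1,495.
Total: $5,775 + $425 + $1,495 = $7,695.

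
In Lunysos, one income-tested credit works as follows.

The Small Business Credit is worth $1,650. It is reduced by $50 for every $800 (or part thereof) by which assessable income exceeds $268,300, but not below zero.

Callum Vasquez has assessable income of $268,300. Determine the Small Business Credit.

$1,650

Small Business Credit: $268,300 is at or below the $268,300 threshold, so the full $1,650 applies.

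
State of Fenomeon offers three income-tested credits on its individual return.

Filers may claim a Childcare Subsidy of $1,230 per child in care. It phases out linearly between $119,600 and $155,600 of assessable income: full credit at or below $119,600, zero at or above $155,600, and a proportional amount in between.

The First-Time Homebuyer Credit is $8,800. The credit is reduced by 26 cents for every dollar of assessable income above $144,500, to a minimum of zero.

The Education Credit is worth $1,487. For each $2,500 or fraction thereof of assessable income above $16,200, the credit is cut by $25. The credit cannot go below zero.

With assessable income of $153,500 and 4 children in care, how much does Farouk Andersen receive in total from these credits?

Childcare Subsidy: base = 4 × $1,230 = $4,920. $153,500 is $33,900 into a $36,000 phase-out range, leaving 2,100/36,000 of the credit: $4,920 × 2,100/36,000 = $287.
First-Time Homebuyer Credit: 26% of the $9,000 excess over $144,500 is $2,340; credit = $8,800 − $2,340 = $6,460.
Education Credit: income exceeds $16,200 by $137,300, which is 55 full-or-partial $2,500 increments; reduction = 55 × $25 = $1,375, leaving $112.
Total: $287 + $6,460 + $112 = $6,859.

$6,859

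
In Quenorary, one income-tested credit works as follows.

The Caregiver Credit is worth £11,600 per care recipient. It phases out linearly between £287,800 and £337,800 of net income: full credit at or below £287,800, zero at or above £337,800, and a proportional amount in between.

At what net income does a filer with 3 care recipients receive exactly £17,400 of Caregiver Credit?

Full credit = 3 × £11,600 = £34,800.
£17,400 is 17,400/34,800 of the full £34,800, so 17,400/34,800 of the £50,000 range has been used: income = £287,800 + £50,000 × 17,400/34,800 = £312,800.

£312,800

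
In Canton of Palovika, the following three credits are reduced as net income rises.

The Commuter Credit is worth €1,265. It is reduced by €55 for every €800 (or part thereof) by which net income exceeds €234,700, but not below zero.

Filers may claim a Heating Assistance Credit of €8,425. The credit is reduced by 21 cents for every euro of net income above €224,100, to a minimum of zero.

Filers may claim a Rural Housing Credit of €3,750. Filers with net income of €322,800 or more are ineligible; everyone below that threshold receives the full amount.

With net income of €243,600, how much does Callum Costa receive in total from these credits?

€8,685

Commuter Credit: income exceeds €234,700 by €8,900, which is 12 full-or-partial €800 increments; reduction = 12 × €55 = €660, leaving €605.
Heating Assistance Credit: 21% of the €19,500 excess over €224,100 is €4,095; credit = €8,425 − €4,095 = €4,330.
Rural Housing Credit: €243,600 is below the €322,800 cutoff, so the full €3,750 applies.
Total: €605 + €4,330 + €3,750 = €8,685.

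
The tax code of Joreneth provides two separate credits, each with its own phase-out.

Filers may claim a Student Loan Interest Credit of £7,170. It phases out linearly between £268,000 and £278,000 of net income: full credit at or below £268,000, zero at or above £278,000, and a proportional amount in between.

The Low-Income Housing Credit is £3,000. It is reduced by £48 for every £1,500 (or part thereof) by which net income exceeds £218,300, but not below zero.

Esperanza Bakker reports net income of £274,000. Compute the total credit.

£4,044

Student Loan Interest Credit: £274,000 is £6,000 into a £10,000 phase-out range, leaving 4,000/10,000 of the credit: £7,170 × 4,000/10,000 = £2,868.
Low-Income Housing Credit: income exceeds £218,300 by £55,700, which is 38 full-or-partial £1,500 increments; reduction = 38 × £48 = £1,824, leaving £1,176.
Total: £2,868 + £1,176 = £4,044.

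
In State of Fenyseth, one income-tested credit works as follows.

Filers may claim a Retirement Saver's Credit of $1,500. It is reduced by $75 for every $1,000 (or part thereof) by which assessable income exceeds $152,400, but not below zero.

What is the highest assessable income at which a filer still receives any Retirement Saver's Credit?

$171,400

After 19 increments the reduction is 19 × $75 = $1,425, leaving $75; one more increment wipes it out. Increment 19 ends at excess 19 × $1,000 = $19,000, so the highest qualifying income is $152,400 + $19,000 = $171,400.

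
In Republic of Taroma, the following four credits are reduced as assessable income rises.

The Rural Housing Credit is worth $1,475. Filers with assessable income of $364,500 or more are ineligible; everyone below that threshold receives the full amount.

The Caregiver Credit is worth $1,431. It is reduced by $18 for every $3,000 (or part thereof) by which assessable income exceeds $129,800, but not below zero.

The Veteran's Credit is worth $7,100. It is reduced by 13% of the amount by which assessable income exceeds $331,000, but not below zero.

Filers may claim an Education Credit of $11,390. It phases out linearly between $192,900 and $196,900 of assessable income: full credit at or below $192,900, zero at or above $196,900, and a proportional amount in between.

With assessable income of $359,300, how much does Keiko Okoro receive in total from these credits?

Rural Housing Credit: $359,300 is below the $364,500 cutoff, so the full $1,475 applies.
Caregiver Credit: income exceeds $129,800 by $229,500, which is 77 full-or-partial $3,000 increments; reduction = 77 × $18 = $1,386, leaving $45.
Veteran's Credit: 13% of the $28,300 excess over $331,000 is $3,679; credit = $7,100 − $3,679 = $3,421.
Education Credit: $359,300 is at or above $196,900, so the credit is $0.
Total: $1,475 + $45 + $3,421 + $0 = $4,941.

$4,941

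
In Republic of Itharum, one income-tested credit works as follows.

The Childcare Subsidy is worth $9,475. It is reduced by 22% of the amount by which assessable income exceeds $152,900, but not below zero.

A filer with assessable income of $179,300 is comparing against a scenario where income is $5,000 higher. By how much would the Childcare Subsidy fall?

At $179,300 — 22% of the $26,400 excess over $152,900 is $5,808; credit = $9,475 − $5,808 = $3,667.
At $184,300 — 22% of the $31,400 excess over $152,900 is $6,908; credit = $9,475 − $6,908 = $2,567.
Lost: $3,667 − $2,567 = $1,100.

$1,100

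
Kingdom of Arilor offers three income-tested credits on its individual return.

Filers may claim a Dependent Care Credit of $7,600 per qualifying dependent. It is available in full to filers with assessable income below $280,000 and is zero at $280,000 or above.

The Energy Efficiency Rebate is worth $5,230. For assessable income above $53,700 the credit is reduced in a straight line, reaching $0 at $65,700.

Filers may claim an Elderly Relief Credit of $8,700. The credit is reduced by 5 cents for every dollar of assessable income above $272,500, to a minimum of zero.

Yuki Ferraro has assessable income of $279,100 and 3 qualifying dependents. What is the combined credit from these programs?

Dependent Care Credit: base = 3 × $7,600 = $22,800. $279,100 is below the $280,000 cutoff, so the full $22,800 applies.
Energy Efficiency Rebate: $279,100 is at or above $65,700, so the credit is $0.
Elderly Relief Credit: 5% of the $6,600 excess over $272,500 is $330; credit = $8,700 − $330 = $8,370.
Total: $22,800 + $0 + $8,370 = $31,170.

$31,170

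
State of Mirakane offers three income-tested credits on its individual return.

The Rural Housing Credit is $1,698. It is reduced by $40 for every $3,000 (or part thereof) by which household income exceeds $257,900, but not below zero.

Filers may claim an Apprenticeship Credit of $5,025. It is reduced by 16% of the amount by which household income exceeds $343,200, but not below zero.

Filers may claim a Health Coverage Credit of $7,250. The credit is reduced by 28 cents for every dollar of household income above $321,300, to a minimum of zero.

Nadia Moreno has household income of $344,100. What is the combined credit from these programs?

Rural Housing Credit: income exceeds $257,900 by $86,200, which is 29 full-or-partial $3,000 increments; reduction = 29 × $40 = $1,160, leaving $538.
Apprenticeship Credit: 16% of the $900 excess over $343,200 is $144; credit = $5,025 − $144 = $4,881.
Health Coverage Credit: 28% of the $22,800 excess over $321,300 is $6,384; credit = $7,250 − $6,384 = $866.
Total: $538 + $4,881 + $866 = $6,285.

$6,285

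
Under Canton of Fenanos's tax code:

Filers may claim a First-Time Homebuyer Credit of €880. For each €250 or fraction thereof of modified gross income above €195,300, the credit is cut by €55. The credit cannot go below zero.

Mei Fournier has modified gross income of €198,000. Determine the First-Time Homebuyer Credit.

First-Time Homebuyer Credit: income exceeds €195,300 by €2,700, which is 11 full-or-partial €250 increments; reduction = 11 × €55 = €605, leaving €275.

€275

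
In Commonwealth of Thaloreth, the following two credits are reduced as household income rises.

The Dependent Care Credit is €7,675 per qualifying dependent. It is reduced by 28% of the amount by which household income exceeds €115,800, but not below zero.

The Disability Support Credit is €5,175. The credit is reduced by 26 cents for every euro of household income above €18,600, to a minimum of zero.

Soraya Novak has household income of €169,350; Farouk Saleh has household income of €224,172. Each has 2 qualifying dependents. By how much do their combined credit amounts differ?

€356

Soraya (€169,350): Dependent Care Credit: base = 2 × €7,675 = €15,350. 28% of the €53,550 excess over €115,800 is €14,994; credit = €15,350 − €14,994 = €356. Disability Support Credit: 26% of the €150,750 excess over €18,600 is €39,195 ≥ base, so the credit is €0. total €356 + €0 = €356
Farouk (€224,172): Dependent Care Credit: base = 2 × €7,675 = €15,350. 28% of the €108,372 excess over €115,800 is €30,344.16 ≥ base, so the credit is €0. Disability Support Credit: 26% of the €205,572 excess over €18,600 is €53,448.72 ≥ base, so the credit is €0. total €0 + €0 = €0
Difference: |€356 − €0| = €356.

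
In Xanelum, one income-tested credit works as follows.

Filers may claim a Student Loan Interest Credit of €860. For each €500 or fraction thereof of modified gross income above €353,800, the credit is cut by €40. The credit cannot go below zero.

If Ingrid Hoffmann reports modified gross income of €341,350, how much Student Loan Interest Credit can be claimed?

Student Loan Interest Credit: €341,350 is at or below the €353,800 threshold, so the full €860 applies.

€860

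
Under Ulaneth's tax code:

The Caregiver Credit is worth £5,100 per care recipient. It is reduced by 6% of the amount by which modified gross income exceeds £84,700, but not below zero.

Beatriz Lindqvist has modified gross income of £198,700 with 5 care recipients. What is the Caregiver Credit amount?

Caregiver Credit: base = 5 × £5,100 = £25,500. 6% of the £114,000 excess over £84,700 is £6,840; credit = £25,500 − £6,840 = £18,660.

£18,660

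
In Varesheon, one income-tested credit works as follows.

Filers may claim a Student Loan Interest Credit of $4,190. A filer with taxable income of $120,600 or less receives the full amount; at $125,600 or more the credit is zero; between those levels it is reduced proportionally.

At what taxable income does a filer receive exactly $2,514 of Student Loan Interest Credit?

$2,514 is 2,514/4,190 of the full $4,190, so 1,676/4,190 of the $5,000 range has been used: income = $120,600 + $5,000 × 1,676/4,190 = $122,600.

$122,600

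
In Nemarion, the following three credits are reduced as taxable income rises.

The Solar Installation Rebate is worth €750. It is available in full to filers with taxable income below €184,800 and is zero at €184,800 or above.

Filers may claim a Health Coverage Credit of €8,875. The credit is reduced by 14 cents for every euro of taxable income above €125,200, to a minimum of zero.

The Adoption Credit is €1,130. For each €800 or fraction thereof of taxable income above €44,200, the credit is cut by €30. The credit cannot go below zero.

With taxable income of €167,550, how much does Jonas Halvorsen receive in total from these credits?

Solar Installation Rebate: €167,550 is below the €184,800 cutoff, so the full €750 applies.
Health Coverage Credit: 14% of the €42,350 excess over €125,200 is €5,929; credit = €8,875 − €5,929 = €2,946.
Adoption Credit: income exceeds €44,200 by €123,350 → 155 increments × €30 = €4,650 ≥ base, so the credit is €0.
Total: €750 + €2,946 + €0 = €3,696.

€3,696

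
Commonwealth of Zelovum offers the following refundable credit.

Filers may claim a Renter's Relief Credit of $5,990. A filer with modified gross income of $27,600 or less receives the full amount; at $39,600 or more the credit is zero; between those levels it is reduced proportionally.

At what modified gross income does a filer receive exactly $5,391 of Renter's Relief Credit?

$28,800

$5,391 is 5,391/5,990 of the full $5,990, so 599/5,990 of the $12,000 range has been used: income = $27,600 + $12,000 × 599/5,990 = $28,800.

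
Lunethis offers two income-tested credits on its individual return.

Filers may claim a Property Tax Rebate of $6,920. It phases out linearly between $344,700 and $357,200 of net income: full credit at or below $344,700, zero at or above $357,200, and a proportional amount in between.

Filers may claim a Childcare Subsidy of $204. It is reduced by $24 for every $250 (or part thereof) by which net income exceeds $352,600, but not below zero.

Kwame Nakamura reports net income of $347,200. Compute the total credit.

$5,740

Property Tax Rebate: $347,200 is $2,500 into a $12,500 phase-out range, leaving 10,000/12,500 of the credit: $6,920 × 10,000/12,500 = $5,536.
Childcare Subsidy: $347,200 is at or below the $352,600 threshold, so the full $204 applies.
Total: $5,536 + $204 = $5,740.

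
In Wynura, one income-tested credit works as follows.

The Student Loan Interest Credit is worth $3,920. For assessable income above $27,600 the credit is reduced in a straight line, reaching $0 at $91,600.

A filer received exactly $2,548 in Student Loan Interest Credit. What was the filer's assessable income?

$2,548 is 2,548/3,920 of the full $3,920, so 1,372/3,920 of the $64,000 range has been used: income = $27,600 + $64,000 × 1,372/3,920 = $50,000.

$50,000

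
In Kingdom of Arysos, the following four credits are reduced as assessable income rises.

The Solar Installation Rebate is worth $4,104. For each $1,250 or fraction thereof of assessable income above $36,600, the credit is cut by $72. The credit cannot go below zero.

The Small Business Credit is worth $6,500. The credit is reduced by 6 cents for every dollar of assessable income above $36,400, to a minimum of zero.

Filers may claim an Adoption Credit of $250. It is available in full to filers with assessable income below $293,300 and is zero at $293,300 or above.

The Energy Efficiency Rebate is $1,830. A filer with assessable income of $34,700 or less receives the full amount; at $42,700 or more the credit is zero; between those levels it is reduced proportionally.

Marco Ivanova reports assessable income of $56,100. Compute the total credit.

$8,520

Solar Installation Rebate: income exceeds $36,600 by $19,500, which is 16 full-or-partial $1,250 increments; reduction = 16 × $72 = $1,152, leaving $2,952.
Small Business Credit: 6% of the $19,700 excess over $36,400 is $1,182; credit = $6,500 − $1,182 = $5,318.
Adoption Credit: $56,100 is below the $293,300 cutoff, so the full $250 applies.
Energy Efficiency Rebate: $56,100 is at or above $42,700, so the credit is $0.
Total: $2,952 + $5,318 + $250 + $0 = $8,520.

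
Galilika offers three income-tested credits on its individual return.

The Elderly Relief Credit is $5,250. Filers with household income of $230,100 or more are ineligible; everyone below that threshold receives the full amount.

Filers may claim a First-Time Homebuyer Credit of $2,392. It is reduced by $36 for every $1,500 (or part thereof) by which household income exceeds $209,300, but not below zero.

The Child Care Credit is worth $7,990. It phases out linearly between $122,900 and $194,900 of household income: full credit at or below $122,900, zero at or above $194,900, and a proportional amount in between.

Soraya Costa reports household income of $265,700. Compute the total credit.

$1,024

Elderly Relief Credit: $265,700 meets or exceeds the $230,100 cutoff, so the credit is $0.
First-Time Homebuyer Credit: income exceeds $209,300 by $56,400, which is 38 full-or-partial $1,500 increments; reduction = 38 × $36 = $1,368, leaving $1,024.
Child Care Credit: $265,700 is at or above $194,900, so the credit is $0.
Total: $0 + $1,024 + $0 = $1,024.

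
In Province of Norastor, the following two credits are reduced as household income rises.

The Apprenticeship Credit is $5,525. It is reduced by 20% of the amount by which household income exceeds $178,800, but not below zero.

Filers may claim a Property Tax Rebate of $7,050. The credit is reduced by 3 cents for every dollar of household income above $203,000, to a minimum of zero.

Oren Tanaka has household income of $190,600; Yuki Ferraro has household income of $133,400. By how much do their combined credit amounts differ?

$2,360

Oren ($190,600): Apprenticeship Credit: 20% of the $11,800 excess over $178,800 is $2,360; credit = $5,525 − $2,360 = $3,165. Property Tax Rebate: $190,600 is at or below the $203,000 threshold, so the full $7,050 applies. total $3,165 + $7,050 = $10,215
Yuki ($133,400): Apprenticeship Credit: $133,400 is at or below the $178,800 threshold, so the full $5,525 applies. Property Tax Rebate: $133,400 is at or below the $203,000 threshold, so the full $7,050 applies. total $5,525 + $7,050 = $12,575
Difference: |$10,215 − $12,575| = $2,360.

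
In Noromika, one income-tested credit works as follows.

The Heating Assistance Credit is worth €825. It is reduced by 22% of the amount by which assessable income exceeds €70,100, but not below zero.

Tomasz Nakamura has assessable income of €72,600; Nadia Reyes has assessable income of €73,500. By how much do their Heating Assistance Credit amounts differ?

€198

Tomasz (€72,600): Heating Assistance Credit: 22% of the €2,500 excess over €70,100 is €550; credit = €825 − €550 = €275.
Nadia (€73,500): Heating Assistance Credit: 22% of the €3,400 excess over €70,100 is €748; credit = €825 − €748 = €77.
Difference: |€275 − €77| = €198.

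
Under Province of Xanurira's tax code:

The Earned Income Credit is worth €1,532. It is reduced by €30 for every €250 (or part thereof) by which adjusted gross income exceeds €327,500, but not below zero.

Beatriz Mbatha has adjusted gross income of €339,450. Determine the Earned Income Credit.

Earned Income Credit: income exceeds €327,500 by €11,950, which is 48 full-or-partial €250 increments; reduction = 48 × €30 = €1,440, leaving €92.

€92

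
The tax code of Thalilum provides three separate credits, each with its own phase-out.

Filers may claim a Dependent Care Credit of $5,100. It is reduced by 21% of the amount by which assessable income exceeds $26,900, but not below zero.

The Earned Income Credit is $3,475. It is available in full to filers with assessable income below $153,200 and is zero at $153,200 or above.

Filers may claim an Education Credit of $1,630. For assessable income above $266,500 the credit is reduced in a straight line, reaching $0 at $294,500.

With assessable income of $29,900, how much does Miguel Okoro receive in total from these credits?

Dependent Care Credit: 21% of the $3,000 excess over $26,900 is $630; credit = $5,100 − $630 = $4,470.
Earned Income Credit: $29,900 is below the $153,200 cutoff, so the full $3,475 applies.
Education Credit: $29,900 is at or below the $266,500 threshold, so the full $1,630 applies.
Total: $4,470 + $3,475 + $1,630 = $9,575.

$9,575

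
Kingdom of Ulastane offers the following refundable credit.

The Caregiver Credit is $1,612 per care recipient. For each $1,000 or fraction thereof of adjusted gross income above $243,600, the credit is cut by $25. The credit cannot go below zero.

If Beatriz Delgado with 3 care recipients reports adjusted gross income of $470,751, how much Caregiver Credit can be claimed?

$0

Caregiver Credit: base = 3 × $1,612 = $4,836. income exceeds $243,600 by $227,151 → 228 increments × $25 = $5,700 ≥ base, so the credit is $0.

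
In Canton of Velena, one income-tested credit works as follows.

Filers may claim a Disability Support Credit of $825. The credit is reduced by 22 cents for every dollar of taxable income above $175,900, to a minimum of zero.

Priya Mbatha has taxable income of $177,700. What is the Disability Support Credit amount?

$429

Disability Support Credit: 22% of the $1,800 excess over $175,900 is $396; credit = $825 − $396 = $429.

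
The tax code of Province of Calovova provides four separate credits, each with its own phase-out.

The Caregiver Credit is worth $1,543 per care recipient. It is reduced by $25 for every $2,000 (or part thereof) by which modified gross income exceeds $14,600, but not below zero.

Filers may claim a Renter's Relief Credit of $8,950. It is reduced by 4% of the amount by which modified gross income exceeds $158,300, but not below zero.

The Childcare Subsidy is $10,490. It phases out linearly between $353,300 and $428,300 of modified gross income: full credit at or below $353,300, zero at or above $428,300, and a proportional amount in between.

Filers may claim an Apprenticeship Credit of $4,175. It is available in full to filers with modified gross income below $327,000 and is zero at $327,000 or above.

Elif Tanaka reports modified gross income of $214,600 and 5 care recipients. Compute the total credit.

Caregiver Credit: base = 5 × $1,543 = $7,715. income exceeds $14,600 by $200,000, which is 100 full-or-partial $2,000 increments; reduction = 100 × $25 = $2,500, leaving $5,215.
Renter's Relief Credit: 4% of the $56,300 excess over $158,300 is $2,252; credit = $8,950 − $2,252 = $6,698.
Childcare Subsidy: $214,600 is at or below the $353,300 threshold, so the full $10,490 applies.
Apprenticeship Credit: $214,600 is below the $327,000 cutoff, so the full $4,175 applies.
Total: $5,215 + $6,698 + $10,490 + $4,175 = $26,578.

$26,578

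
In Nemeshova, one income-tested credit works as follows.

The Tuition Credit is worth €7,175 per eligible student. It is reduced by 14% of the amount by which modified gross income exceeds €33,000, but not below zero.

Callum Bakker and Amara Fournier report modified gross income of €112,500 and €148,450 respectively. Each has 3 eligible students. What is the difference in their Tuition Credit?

€5,033

Callum (€112,500): Tuition Credit: base = 3 × €7,175 = €21,525. 14% of the €79,500 excess over €33,000 is €11,130; credit = €21,525 − €11,130 = €10,395.
Amara (€148,450): Tuition Credit: base = 3 × €7,175 = €21,525. 14% of the €115,450 excess over €33,000 is €16,163; credit = €21,525 − €16,163 = €5,362.
Difference: |€10,395 − €5,362| = €5,033.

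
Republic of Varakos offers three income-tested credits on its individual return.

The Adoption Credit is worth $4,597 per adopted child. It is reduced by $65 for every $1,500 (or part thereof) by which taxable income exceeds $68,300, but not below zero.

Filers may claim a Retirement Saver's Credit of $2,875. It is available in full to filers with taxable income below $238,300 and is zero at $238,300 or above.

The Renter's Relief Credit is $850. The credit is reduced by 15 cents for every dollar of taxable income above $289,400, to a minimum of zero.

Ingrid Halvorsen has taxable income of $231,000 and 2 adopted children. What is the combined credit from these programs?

Adoption Credit: base = 2 × $4,597 = $9,194. income exceeds $68,300 by $162,700, which is 109 full-or-partial $1,500 increments; reduction = 109 × $65 = $7,085, leaving $2,109.
Retirement Saver's Credit: $231,000 is below the $238,300 cutoff, so the full $2,875 applies.
Renter's Relief Credit: $231,000 is at or below the $289,400 threshold, so the full $850 applies.
Total: $2,109 + $2,875 + $850 = $5,834.

$5,834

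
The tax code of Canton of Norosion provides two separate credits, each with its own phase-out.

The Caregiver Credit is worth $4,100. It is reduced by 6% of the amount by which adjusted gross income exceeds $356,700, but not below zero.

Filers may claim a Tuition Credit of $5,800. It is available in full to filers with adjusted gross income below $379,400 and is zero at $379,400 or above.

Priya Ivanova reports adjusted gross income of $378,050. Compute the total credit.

$8,619

Caregiver Credit: 6% of the $21,350 excess over $356,700 is $1,281; credit = $4,100 − $1,281 = $2,819.
Tuition Credit: $378,050 is below the $379,400 cutoff, so the full $5,800 applies.
Total: $2,819 + $5,800 = $8,619.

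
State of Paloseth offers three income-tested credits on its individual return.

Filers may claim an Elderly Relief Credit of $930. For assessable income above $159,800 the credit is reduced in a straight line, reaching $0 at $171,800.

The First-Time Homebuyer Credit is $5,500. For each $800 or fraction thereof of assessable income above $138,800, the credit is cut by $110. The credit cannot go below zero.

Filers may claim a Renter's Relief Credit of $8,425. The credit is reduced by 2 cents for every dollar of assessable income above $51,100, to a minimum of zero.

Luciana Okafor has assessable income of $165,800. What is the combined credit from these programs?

$8,356

Elderly Relief Credit: $165,800 is $6,000 into a $12,000 phase-out range, leaving 6,000/12,000 of the credit: $930 × 6,000/12,000 = $465.
First-Time Homebuyer Credit: income exceeds $138,800 by $27,000, which is 34 full-or-partial $800 increments; reduction = 34 × $110 = $3,740, leaving $1,760.
Renter's Relief Credit: 2% of the $114,700 excess over $51,100 is $2,294; credit = $8,425 − $2,294 = $6,131.
Total: $465 + $1,760 + $6,131 = $8,356.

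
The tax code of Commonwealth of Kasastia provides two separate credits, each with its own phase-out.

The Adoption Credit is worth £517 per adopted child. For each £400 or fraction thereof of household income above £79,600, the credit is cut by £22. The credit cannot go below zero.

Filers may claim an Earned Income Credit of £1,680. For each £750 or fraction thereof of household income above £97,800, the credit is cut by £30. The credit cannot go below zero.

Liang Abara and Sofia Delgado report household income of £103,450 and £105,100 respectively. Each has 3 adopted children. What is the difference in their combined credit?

Liang (£103,450): Adoption Credit: base = 3 × £517 = £1,551. income exceeds £79,600 by £23,850, which is 60 full-or-partial £400 increments; reduction = 60 × £22 = £1,320, leaving £231. Earned Income Credit: income exceeds £97,800 by £5,650, which is 8 full-or-partial £750 increments; reduction = 8 × £30 = £240, leaving £1,440. total £231 + £1,440 = £1,671
Sofia (£105,100): Adoption Credit: base = 3 × £517 = £1,551. income exceeds £79,600 by £25,500, which is 64 full-or-partial £400 increments; reduction = 64 × £22 = £1,408, leaving £143. Earned Income Credit: income exceeds £97,800 by £7,300, which is 10 full-or-partial £750 increments; reduction = 10 × £30 = £300, leaving £1,380. total £143 + £1,380 = £1,523
Difference: |£1,671 − £1,523| = £148.

£148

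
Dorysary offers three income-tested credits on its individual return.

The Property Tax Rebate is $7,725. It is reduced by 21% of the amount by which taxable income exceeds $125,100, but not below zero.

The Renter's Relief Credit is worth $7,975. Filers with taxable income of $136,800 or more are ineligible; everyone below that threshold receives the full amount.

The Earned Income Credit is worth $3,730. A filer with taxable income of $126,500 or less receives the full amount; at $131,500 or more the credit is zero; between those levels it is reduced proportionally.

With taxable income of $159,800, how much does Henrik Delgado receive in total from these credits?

Property Tax Rebate: 21% of the $34,700 excess over $125,100 is $7,287; credit = $7,725 − $7,287 = $438.
Renter's Relief Credit: $159,800 meets or exceeds the $136,800 cutoff, so the credit is $0.
Earned Income Credit: $159,800 is at or above $131,500, so the credit is $0.
Total: $438 + $0 + $0 = $438.

$438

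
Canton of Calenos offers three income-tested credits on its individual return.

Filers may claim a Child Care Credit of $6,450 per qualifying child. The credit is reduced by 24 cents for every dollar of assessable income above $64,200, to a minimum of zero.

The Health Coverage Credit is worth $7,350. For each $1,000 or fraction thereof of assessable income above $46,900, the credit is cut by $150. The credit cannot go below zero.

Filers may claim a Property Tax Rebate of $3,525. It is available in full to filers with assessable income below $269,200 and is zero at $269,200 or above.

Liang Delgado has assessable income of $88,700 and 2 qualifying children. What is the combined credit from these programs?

Child Care Credit: base = 2 × $6,450 = $12,900. 24% of the $24,500 excess over $64,200 is $5,880; credit = $12,900 − $5,880 = $7,020.
Health Coverage Credit: income exceeds $46,900 by $41,800, which is 42 full-or-partial $1,000 increments; reduction = 42 × $150 = $6,300, leaving $1,050.
Property Tax Rebate: $88,700 is below the $269,200 cutoff, so the full $3,525 applies.
Total: $7,020 + $1,050 + $3,525 = $11,595.

$11,595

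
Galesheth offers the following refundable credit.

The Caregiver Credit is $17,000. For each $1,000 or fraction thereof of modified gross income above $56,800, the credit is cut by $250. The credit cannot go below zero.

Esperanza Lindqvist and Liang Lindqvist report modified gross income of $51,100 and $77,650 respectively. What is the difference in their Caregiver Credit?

Esperanza ($51,100): Caregiver Credit: $51,100 is at or below the $56,800 threshold, so the full $17,000 applies.
Liang ($77,650): Caregiver Credit: income exceeds $56,800 by $20,850, which is 21 full-or-partial $1,000 increments; reduction = 21 × $250 = $5,250, leaving $11,750.
Difference: |$17,000 − $11,750| = $5,250.

$5,250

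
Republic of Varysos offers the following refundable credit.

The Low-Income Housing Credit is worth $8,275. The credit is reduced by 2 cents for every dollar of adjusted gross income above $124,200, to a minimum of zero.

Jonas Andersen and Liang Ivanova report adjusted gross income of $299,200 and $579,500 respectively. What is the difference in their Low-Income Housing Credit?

Jonas ($299,200): Low-Income Housing Credit: 2% of the $175,000 excess over $124,200 is $3,500; credit = $8,275 − $3,500 = $4,775.
Liang ($579,500): Low-Income Housing Credit: 2% of the $455,300 excess over $124,200 is $9,106 ≥ base, so the credit is $0.
Difference: |$4,775 − $0| = $4,775.

$4,775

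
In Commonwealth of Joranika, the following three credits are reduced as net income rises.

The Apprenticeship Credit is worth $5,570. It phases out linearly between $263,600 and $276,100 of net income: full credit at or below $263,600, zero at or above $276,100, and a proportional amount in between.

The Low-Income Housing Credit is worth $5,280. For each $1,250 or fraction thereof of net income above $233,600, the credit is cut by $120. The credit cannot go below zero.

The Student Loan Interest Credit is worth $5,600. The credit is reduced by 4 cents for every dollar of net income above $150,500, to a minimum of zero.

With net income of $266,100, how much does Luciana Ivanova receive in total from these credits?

$7,592

Apprenticeship Credit: $266,100 is $2,500 into a $12,500 phase-out range, leaving 10,000/12,500 of the credit: $5,570 × 10,000/12,500 = $4,456.
Low-Income Housing Credit: income exceeds $233,600 by $32,500, which is 26 full-or-partial $1,250 increments; reduction = 26 × $120 = $3,120, leaving $2,160.
Student Loan Interest Credit: 4% of the $115,600 excess over $150,500 is $4,624; credit = $5,600 − $4,624 = $976.
Total: $4,456 + $2,160 + $976 = $7,592.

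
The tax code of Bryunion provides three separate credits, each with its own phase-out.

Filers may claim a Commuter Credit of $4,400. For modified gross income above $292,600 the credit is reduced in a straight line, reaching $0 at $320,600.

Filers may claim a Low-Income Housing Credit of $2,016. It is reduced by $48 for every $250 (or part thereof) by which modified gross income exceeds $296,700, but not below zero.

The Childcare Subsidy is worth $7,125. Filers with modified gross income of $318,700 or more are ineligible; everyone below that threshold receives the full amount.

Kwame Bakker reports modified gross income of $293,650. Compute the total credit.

$13,376

Commuter Credit: $293,650 is $1,050 into a $28,000 phase-out range, leaving 26,950/28,000 of the credit: $4,400 × 26,950/28,000 = $4,235.
Low-Income Housing Credit: $293,650 is at or below the $296,700 threshold, so the full $2,016 applies.
Childcare Subsidy: $293,650 is below the $318,700 cutoff, so the full $7,125 applies.
Total: $4,235 + $2,016 + $7,125 = $13,376.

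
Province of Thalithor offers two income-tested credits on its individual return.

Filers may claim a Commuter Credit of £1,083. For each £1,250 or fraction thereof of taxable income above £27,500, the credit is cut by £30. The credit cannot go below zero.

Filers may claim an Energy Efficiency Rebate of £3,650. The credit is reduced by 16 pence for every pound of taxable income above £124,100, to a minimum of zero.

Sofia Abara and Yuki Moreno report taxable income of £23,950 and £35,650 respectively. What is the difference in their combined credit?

£210

Sofia (£23,950): Commuter Credit: £23,950 is at or below the £27,500 threshold, so the full £1,083 applies. Energy Efficiency Rebate: £23,950 is at or below the £124,100 threshold, so the full £3,650 applies. total £1,083 + £3,650 = £4,733
Yuki (£35,650): Commuter Credit: income exceeds £27,500 by £8,150, which is 7 full-or-partial £1,250 increments; reduction = 7 × £30 = £210, leaving £873. Energy Efficiency Rebate: £35,650 is at or below the £124,100 threshold, so the full £3,650 applies. total £873 + £3,650 = £4,523
Difference: |£4,733 − £4,523| = £210.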